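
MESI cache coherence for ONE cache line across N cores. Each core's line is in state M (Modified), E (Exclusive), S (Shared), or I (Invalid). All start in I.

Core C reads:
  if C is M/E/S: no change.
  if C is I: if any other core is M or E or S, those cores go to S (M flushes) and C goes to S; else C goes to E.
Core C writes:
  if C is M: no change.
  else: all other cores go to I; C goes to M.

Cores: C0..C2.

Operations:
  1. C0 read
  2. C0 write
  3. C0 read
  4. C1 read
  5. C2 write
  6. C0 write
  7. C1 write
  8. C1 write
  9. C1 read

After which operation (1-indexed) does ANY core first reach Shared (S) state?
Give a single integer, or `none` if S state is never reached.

Answer: 4

Derivation:
Op 1: C0 read [C0 read from I: no other sharers -> C0=E (exclusive)] -> [E,I,I]
Op 2: C0 write [C0 write: invalidate none -> C0=M] -> [M,I,I]
Op 3: C0 read [C0 read: already in M, no change] -> [M,I,I]
Op 4: C1 read [C1 read from I: others=['C0=M'] -> C1=S, others downsized to S] -> [S,S,I]
  -> First S state at op 4; remaining ops need not be traced.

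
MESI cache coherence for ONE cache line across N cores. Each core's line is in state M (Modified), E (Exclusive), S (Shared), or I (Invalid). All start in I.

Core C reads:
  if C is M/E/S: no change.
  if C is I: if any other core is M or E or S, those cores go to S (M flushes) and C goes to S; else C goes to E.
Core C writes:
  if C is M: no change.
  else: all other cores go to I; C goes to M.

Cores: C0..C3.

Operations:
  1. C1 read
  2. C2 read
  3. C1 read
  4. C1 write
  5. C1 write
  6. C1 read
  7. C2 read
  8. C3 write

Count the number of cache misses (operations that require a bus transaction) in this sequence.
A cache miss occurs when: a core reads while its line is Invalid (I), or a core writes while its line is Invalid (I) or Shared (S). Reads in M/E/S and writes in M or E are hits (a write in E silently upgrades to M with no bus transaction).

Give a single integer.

Answer: 5

Derivation:
Op 1: C1 read [C1 read from I: no other sharers -> C1=E (exclusive)] -> [I,E,I,I] [MISS #1: read from I]
Op 2: C2 read [C2 read from I: others=['C1=E'] -> C2=S, others downsized to S] -> [I,S,S,I] [MISS #2: read from I]
Op 3: C1 read [C1 read: already in S, no change] -> [I,S,S,I] [hit: read from S]
Op 4: C1 write [C1 write: invalidate ['C2=S'] -> C1=M] -> [I,M,I,I] [MISS #3: write from S]
Op 5: C1 write [C1 write: already M (modified), no change] -> [I,M,I,I] [hit: write from M]
Op 6: C1 read [C1 read: already in M, no change] -> [I,M,I,I] [hit: read from M]
Op 7: C2 read [C2 read from I: others=['C1=M'] -> C2=S, others downsized to S] -> [I,S,S,I] [MISS #4: read from I]
Op 8: C3 write [C3 write: invalidate ['C1=S', 'C2=S'] -> C3=M] -> [I,I,I,M] [MISS #5: write from I]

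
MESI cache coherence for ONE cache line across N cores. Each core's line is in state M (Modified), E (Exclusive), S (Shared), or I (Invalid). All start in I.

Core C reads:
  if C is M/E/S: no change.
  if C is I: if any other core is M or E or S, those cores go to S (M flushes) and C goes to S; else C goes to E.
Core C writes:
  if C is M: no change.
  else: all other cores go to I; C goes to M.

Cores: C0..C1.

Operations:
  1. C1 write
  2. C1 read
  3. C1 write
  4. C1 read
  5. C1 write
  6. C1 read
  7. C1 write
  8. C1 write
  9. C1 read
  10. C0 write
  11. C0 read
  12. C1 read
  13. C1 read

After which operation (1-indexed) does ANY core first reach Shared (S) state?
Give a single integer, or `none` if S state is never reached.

Op 1: C1 write [C1 write: invalidate none -> C1=M] -> [I,M]
Op 2: C1 read [C1 read: already in M, no change] -> [I,M]
Op 3: C1 write [C1 write: already M (modified), no change] -> [I,M]
Op 4: C1 read [C1 read: already in M, no change] -> [I,M]
Op 5: C1 write [C1 write: already M (modified), no change] -> [I,M]
Op 6: C1 read [C1 read: already in M, no change] -> [I,M]
Op 7: C1 write [C1 write: already M (modified), no change] -> [I,M]
Op 8: C1 write [C1 write: already M (modified), no change] -> [I,M]
Op 9: C1 read [C1 read: already in M, no change] -> [I,M]
Op 10: C0 write [C0 write: invalidate ['C1=M'] -> C0=M] -> [M,I]
Op 11: C0 read [C0 read: already in M, no change] -> [M,I]
Op 12: C1 read [C1 read from I: others=['C0=M'] -> C1=S, others downsized to S] -> [S,S]
  -> First S state at op 12; remaining ops need not be traced.

Answer: 12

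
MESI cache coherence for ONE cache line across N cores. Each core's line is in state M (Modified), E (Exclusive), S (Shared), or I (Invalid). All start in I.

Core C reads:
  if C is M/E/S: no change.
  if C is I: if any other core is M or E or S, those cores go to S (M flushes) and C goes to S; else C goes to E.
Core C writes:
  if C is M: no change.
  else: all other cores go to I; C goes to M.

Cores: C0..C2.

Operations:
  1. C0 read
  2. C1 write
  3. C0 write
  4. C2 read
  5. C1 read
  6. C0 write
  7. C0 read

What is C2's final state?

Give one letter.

Op 1: C0 read [C0 read from I: no other sharers -> C0=E (exclusive)] -> [E,I,I]
Op 2: C1 write [C1 write: invalidate ['C0=E'] -> C1=M] -> [I,M,I]
Op 3: C0 write [C0 write: invalidate ['C1=M'] -> C0=M] -> [M,I,I]
Op 4: C2 read [C2 read from I: others=['C0=M'] -> C2=S, others downsized to S] -> [S,I,S]
Op 5: C1 read [C1 read from I: others=['C0=S', 'C2=S'] -> C1=S, others downsized to S] -> [S,S,S]
Op 6: C0 write [C0 write: invalidate ['C1=S', 'C2=S'] -> C0=M] -> [M,I,I]
Op 7: C0 read [C0 read: already in M, no change] -> [M,I,I]

Answer: I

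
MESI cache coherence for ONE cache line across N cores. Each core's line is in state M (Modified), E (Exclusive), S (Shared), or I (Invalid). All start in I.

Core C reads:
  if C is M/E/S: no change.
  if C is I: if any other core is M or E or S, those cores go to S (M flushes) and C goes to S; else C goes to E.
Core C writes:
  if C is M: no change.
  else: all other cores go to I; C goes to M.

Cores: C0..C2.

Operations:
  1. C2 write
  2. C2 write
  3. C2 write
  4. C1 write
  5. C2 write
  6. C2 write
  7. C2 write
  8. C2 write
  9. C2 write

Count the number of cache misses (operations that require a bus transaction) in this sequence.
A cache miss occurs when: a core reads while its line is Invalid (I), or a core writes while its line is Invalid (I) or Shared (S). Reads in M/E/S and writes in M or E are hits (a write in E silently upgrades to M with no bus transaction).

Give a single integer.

Op 1: C2 write [C2 write: invalidate none -> C2=M] -> [I,I,M] [MISS #1: write from I]
Op 2: C2 write [C2 write: already M (modified), no change] -> [I,I,M] [hit: write from M]
Op 3: C2 write [C2 write: already M (modified), no change] -> [I,I,M] [hit: write from M]
Op 4: C1 write [C1 write: invalidate ['C2=M'] -> C1=M] -> [I,M,I] [MISS #2: write from I]
Op 5: C2 write [C2 write: invalidate ['C1=M'] -> C2=M] -> [I,I,M] [MISS #3: write from I]
Op 6: C2 write [C2 write: already M (modified), no change] -> [I,I,M] [hit: write from M]
Op 7: C2 write [C2 write: already M (modified), no change] -> [I,I,M] [hit: write from M]
Op 8: C2 write [C2 write: already M (modified), no change] -> [I,I,M] [hit: write from M]
Op 9: C2 write [C2 write: already M (modified), no change] -> [I,I,M] [hit: write from M]

Answer: 3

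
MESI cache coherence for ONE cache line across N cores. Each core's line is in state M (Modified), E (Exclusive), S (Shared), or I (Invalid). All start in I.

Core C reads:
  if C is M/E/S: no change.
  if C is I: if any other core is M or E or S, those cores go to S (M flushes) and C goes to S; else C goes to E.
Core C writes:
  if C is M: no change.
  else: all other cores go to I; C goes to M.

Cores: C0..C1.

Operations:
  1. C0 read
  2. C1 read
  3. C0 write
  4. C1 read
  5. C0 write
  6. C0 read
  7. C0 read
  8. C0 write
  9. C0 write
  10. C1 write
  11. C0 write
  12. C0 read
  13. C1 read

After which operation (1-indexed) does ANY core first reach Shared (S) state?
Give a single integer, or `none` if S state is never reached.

Answer: 2

Derivation:
Op 1: C0 read [C0 read from I: no other sharers -> C0=E (exclusive)] -> [E,I]
Op 2: C1 read [C1 read from I: others=['C0=E'] -> C1=S, others downsized to S] -> [S,S]
  -> First S state at op 2; remaining ops need not be traced.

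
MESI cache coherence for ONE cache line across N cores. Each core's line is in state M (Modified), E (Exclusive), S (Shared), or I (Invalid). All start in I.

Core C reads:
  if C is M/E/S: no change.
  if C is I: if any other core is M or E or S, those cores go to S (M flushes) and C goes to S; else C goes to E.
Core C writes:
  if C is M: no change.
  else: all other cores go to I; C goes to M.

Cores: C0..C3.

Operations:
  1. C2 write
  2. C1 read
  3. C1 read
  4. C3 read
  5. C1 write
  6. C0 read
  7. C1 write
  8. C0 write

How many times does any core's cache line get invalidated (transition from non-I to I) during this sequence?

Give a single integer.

Answer: 4

Derivation:
Op 1: C2 write [C2 write: invalidate none -> C2=M] -> [I,I,M,I] (invalidations this op: 0; running total: 0)
Op 2: C1 read [C1 read from I: others=['C2=M'] -> C1=S, others downsized to S] -> [I,S,S,I] (invalidations this op: 0; running total: 0)
Op 3: C1 read [C1 read: already in S, no change] -> [I,S,S,I] (invalidations this op: 0; running total: 0)
Op 4: C3 read [C3 read from I: others=['C1=S', 'C2=S'] -> C3=S, others downsized to S] -> [I,S,S,S] (invalidations this op: 0; running total: 0)
Op 5: C1 write [C1 write: invalidate ['C2=S', 'C3=S'] -> C1=M] -> [I,M,I,I] (invalidations this op: 2; running total: 2)
Op 6: C0 read [C0 read from I: others=['C1=M'] -> C0=S, others downsized to S] -> [S,S,I,I] (invalidations this op: 0; running total: 2)
Op 7: C1 write [C1 write: invalidate ['C0=S'] -> C1=M] -> [I,M,I,I] (invalidations this op: 1; running total: 3)
Op 8: C0 write [C0 write: invalidate ['C1=M'] -> C0=M] -> [M,I,I,I] (invalidations this op: 1; running total: 4)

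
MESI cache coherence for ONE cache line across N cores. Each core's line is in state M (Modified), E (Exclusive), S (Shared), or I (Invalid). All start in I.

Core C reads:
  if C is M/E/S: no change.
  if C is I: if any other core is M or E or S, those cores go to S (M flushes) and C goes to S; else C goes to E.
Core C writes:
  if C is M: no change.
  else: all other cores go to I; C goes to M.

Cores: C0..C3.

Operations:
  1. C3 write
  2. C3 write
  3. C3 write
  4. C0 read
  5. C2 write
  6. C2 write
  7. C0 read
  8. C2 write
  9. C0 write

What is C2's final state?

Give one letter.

Answer: I

Derivation:
Op 1: C3 write [C3 write: invalidate none -> C3=M] -> [I,I,I,M]
Op 2: C3 write [C3 write: already M (modified), no change] -> [I,I,I,M]
Op 3: C3 write [C3 write: already M (modified), no change] -> [I,I,I,M]
Op 4: C0 read [C0 read from I: others=['C3=M'] -> C0=S, others downsized to S] -> [S,I,I,S]
Op 5: C2 write [C2 write: invalidate ['C0=S', 'C3=S'] -> C2=M] -> [I,I,M,I]
Op 6: C2 write [C2 write: already M (modified), no change] -> [I,I,M,I]
Op 7: C0 read [C0 read from I: others=['C2=M'] -> C0=S, others downsized to S] -> [S,I,S,I]
Op 8: C2 write [C2 write: invalidate ['C0=S'] -> C2=M] -> [I,I,M,I]
Op 9: C0 write [C0 write: invalidate ['C2=M'] -> C0=M] -> [M,I,I,I]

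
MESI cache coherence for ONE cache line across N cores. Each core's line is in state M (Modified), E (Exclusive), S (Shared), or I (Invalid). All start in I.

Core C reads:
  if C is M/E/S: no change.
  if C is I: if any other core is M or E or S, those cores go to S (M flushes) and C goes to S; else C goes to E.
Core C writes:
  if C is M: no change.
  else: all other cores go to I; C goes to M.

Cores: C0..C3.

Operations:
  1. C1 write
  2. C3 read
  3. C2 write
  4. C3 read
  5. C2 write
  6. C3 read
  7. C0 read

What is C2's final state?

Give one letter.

Answer: S

Derivation:
Op 1: C1 write [C1 write: invalidate none -> C1=M] -> [I,M,I,I]
Op 2: C3 read [C3 read from I: others=['C1=M'] -> C3=S, others downsized to S] -> [I,S,I,S]
Op 3: C2 write [C2 write: invalidate ['C1=S', 'C3=S'] -> C2=M] -> [I,I,M,I]
Op 4: C3 read [C3 read from I: others=['C2=M'] -> C3=S, others downsized to S] -> [I,I,S,S]
Op 5: C2 write [C2 write: invalidate ['C3=S'] -> C2=M] -> [I,I,M,I]
Op 6: C3 read [C3 read from I: others=['C2=M'] -> C3=S, others downsized to S] -> [I,I,S,S]
Op 7: C0 read [C0 read from I: others=['C2=S', 'C3=S'] -> C0=S, others downsized to S] -> [S,I,S,S]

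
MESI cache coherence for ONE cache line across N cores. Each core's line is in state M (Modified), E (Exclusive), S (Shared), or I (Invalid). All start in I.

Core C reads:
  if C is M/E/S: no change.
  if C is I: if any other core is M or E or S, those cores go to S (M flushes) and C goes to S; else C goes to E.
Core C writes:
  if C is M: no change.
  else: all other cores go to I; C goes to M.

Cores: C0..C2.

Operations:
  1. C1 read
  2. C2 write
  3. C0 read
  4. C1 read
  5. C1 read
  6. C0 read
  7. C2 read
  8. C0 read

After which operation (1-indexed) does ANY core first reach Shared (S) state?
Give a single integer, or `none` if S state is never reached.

Answer: 3

Derivation:
Op 1: C1 read [C1 read from I: no other sharers -> C1=E (exclusive)] -> [I,E,I]
Op 2: C2 write [C2 write: invalidate ['C1=E'] -> C2=M] -> [I,I,M]
Op 3: C0 read [C0 read from I: others=['C2=M'] -> C0=S, others downsized to S] -> [S,I,S]
  -> First S state at op 3; remaining ops need not be traced.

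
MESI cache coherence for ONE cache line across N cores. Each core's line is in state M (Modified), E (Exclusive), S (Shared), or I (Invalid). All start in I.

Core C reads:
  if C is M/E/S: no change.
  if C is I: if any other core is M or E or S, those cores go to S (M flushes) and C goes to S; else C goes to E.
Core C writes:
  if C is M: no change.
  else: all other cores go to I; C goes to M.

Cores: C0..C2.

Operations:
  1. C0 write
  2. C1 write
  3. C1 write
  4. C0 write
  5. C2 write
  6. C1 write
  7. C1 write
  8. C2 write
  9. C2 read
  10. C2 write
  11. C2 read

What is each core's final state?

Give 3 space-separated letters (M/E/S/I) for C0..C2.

Op 1: C0 write [C0 write: invalidate none -> C0=M] -> [M,I,I]
Op 2: C1 write [C1 write: invalidate ['C0=M'] -> C1=M] -> [I,M,I]
Op 3: C1 write [C1 write: already M (modified), no change] -> [I,M,I]
Op 4: C0 write [C0 write: invalidate ['C1=M'] -> C0=M] -> [M,I,I]
Op 5: C2 write [C2 write: invalidate ['C0=M'] -> C2=M] -> [I,I,M]
Op 6: C1 write [C1 write: invalidate ['C2=M'] -> C1=M] -> [I,M,I]
Op 7: C1 write [C1 write: already M (modified), no change] -> [I,M,I]
Op 8: C2 write [C2 write: invalidate ['C1=M'] -> C2=M] -> [I,I,M]
Op 9: C2 read [C2 read: already in M, no change] -> [I,I,M]
Op 10: C2 write [C2 write: already M (modified), no change] -> [I,I,M]
Op 11: C2 read [C2 read: already in M, no change] -> [I,I,M]

Answer: I I M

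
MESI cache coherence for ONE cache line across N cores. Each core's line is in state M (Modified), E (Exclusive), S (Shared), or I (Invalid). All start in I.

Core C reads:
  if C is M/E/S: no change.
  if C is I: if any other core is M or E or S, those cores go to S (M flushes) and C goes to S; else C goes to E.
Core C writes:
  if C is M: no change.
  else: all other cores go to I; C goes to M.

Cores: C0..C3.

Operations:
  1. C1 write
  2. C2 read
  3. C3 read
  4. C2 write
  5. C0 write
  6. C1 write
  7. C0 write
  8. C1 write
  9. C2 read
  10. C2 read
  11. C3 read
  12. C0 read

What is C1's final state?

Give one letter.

Answer: S

Derivation:
Op 1: C1 write [C1 write: invalidate none -> C1=M] -> [I,M,I,I]
Op 2: C2 read [C2 read from I: others=['C1=M'] -> C2=S, others downsized to S] -> [I,S,S,I]
Op 3: C3 read [C3 read from I: others=['C1=S', 'C2=S'] -> C3=S, others downsized to S] -> [I,S,S,S]
Op 4: C2 write [C2 write: invalidate ['C1=S', 'C3=S'] -> C2=M] -> [I,I,M,I]
Op 5: C0 write [C0 write: invalidate ['C2=M'] -> C0=M] -> [M,I,I,I]
Op 6: C1 write [C1 write: invalidate ['C0=M'] -> C1=M] -> [I,M,I,I]
Op 7: C0 write [C0 write: invalidate ['C1=M'] -> C0=M] -> [M,I,I,I]
Op 8: C1 write [C1 write: invalidate ['C0=M'] -> C1=M] -> [I,M,I,I]
Op 9: C2 read [C2 read from I: others=['C1=M'] -> C2=S, others downsized to S] -> [I,S,S,I]
Op 10: C2 read [C2 read: already in S, no change] -> [I,S,S,I]
Op 11: C3 read [C3 read from I: others=['C1=S', 'C2=S'] -> C3=S, others downsized to S] -> [I,S,S,S]
Op 12: C0 read [C0 read from I: others=['C1=S', 'C2=S', 'C3=S'] -> C0=S, others downsized to S] -> [S,S,S,S]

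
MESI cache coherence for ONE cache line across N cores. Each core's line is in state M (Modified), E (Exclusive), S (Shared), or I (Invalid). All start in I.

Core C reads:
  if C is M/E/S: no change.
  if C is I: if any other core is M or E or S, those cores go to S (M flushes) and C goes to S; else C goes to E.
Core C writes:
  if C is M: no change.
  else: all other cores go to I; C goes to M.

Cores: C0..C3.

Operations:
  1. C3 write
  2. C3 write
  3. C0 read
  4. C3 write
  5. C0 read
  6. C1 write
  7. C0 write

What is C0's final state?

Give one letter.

Answer: M

Derivation:
Op 1: C3 write [C3 write: invalidate none -> C3=M] -> [I,I,I,M]
Op 2: C3 write [C3 write: already M (modified), no change] -> [I,I,I,M]
Op 3: C0 read [C0 read from I: others=['C3=M'] -> C0=S, others downsized to S] -> [S,I,I,S]
Op 4: C3 write [C3 write: invalidate ['C0=S'] -> C3=M] -> [I,I,I,M]
Op 5: C0 read [C0 read from I: others=['C3=M'] -> C0=S, others downsized to S] -> [S,I,I,S]
Op 6: C1 write [C1 write: invalidate ['C0=S', 'C3=S'] -> C1=M] -> [I,M,I,I]
Op 7: C0 write [C0 write: invalidate ['C1=M'] -> C0=M] -> [M,I,I,I]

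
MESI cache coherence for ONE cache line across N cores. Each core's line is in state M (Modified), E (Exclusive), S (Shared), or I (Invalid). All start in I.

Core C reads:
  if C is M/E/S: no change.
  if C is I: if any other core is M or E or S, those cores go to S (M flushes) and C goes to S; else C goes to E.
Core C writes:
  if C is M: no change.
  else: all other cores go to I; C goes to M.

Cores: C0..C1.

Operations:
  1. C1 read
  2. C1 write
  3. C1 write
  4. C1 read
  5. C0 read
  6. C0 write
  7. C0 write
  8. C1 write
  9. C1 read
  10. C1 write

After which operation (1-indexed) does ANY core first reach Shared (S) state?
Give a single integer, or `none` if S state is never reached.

Op 1: C1 read [C1 read from I: no other sharers -> C1=E (exclusive)] -> [I,E]
Op 2: C1 write [C1 write: invalidate none -> C1=M] -> [I,M]
Op 3: C1 write [C1 write: already M (modified), no change] -> [I,M]
Op 4: C1 read [C1 read: already in M, no change] -> [I,M]
Op 5: C0 read [C0 read from I: others=['C1=M'] -> C0=S, others downsized to S] -> [S,S]
  -> First S state at op 5; remaining ops need not be traced.

Answer: 5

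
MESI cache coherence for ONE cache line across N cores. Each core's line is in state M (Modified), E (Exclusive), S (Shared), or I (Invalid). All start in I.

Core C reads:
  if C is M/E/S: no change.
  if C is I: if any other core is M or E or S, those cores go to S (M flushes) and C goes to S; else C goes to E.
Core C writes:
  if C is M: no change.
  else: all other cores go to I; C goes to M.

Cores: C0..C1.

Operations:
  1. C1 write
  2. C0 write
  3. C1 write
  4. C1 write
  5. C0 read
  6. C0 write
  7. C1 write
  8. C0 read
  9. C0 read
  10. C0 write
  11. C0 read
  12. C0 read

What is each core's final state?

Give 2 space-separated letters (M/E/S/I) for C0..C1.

Answer: M I

Derivation:
Op 1: C1 write [C1 write: invalidate none -> C1=M] -> [I,M]
Op 2: C0 write [C0 write: invalidate ['C1=M'] -> C0=M] -> [M,I]
Op 3: C1 write [C1 write: invalidate ['C0=M'] -> C1=M] -> [I,M]
Op 4: C1 write [C1 write: already M (modified), no change] -> [I,M]
Op 5: C0 read [C0 read from I: others=['C1=M'] -> C0=S, others downsized to S] -> [S,S]
Op 6: C0 write [C0 write: invalidate ['C1=S'] -> C0=M] -> [M,I]
Op 7: C1 write [C1 write: invalidate ['C0=M'] -> C1=M] -> [I,M]
Op 8: C0 read [C0 read from I: others=['C1=M'] -> C0=S, others downsized to S] -> [S,S]
Op 9: C0 read [C0 read: already in S, no change] -> [S,S]
Op 10: C0 write [C0 write: invalidate ['C1=S'] -> C0=M] -> [M,I]
Op 11: C0 read [C0 read: already in M, no change] -> [M,I]
Op 12: C0 read [C0 read: already in M, no change] -> [M,I]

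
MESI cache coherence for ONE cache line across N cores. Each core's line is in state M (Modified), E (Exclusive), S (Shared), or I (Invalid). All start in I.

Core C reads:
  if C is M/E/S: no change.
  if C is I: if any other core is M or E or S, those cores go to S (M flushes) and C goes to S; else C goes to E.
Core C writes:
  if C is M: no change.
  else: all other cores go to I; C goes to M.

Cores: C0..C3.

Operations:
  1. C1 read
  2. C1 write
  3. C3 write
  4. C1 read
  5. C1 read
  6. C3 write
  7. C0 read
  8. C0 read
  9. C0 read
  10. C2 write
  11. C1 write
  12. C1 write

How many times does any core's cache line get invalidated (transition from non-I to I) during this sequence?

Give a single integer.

Answer: 5

Derivation:
Op 1: C1 read [C1 read from I: no other sharers -> C1=E (exclusive)] -> [I,E,I,I] (invalidations this op: 0; running total: 0)
Op 2: C1 write [C1 write: invalidate none -> C1=M] -> [I,M,I,I] (invalidations this op: 0; running total: 0)
Op 3: C3 write [C3 write: invalidate ['C1=M'] -> C3=M] -> [I,I,I,M] (invalidations this op: 1; running total: 1)
Op 4: C1 read [C1 read from I: others=['C3=M'] -> C1=S, others downsized to S] -> [I,S,I,S] (invalidations this op: 0; running total: 1)
Op 5: C1 read [C1 read: already in S, no change] -> [I,S,I,S] (invalidations this op: 0; running total: 1)
Op 6: C3 write [C3 write: invalidate ['C1=S'] -> C3=M] -> [I,I,I,M] (invalidations this op: 1; running total: 2)
Op 7: C0 read [C0 read from I: others=['C3=M'] -> C0=S, others downsized to S] -> [S,I,I,S] (invalidations this op: 0; running total: 2)
Op 8: C0 read [C0 read: already in S, no change] -> [S,I,I,S] (invalidations this op: 0; running total: 2)
Op 9: C0 read [C0 read: already in S, no change] -> [S,I,I,S] (invalidations this op: 0; running total: 2)
Op 10: C2 write [C2 write: invalidate ['C0=S', 'C3=S'] -> C2=M] -> [I,I,M,I] (invalidations this op: 2; running total: 4)
Op 11: C1 write [C1 write: invalidate ['C2=M'] -> C1=M] -> [I,M,I,I] (invalidations this op: 1; running total: 5)
Op 12: C1 write [C1 write: already M (modified), no change] -> [I,M,I,I] (invalidations this op: 0; running total: 5)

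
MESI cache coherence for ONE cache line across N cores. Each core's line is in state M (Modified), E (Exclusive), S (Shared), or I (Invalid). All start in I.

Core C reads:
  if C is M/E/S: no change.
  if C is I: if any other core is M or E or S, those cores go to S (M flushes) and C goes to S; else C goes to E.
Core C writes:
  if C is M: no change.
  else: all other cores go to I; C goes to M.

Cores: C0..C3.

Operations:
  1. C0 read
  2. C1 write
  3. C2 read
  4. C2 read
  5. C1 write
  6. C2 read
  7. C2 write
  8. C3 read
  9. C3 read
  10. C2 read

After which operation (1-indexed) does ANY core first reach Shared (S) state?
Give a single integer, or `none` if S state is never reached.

Answer: 3

Derivation:
Op 1: C0 read [C0 read from I: no other sharers -> C0=E (exclusive)] -> [E,I,I,I]
Op 2: C1 write [C1 write: invalidate ['C0=E'] -> C1=M] -> [I,M,I,I]
Op 3: C2 read [C2 read from I: others=['C1=M'] -> C2=S, others downsized to S] -> [I,S,S,I]
  -> First S state at op 3; remaining ops need not be traced.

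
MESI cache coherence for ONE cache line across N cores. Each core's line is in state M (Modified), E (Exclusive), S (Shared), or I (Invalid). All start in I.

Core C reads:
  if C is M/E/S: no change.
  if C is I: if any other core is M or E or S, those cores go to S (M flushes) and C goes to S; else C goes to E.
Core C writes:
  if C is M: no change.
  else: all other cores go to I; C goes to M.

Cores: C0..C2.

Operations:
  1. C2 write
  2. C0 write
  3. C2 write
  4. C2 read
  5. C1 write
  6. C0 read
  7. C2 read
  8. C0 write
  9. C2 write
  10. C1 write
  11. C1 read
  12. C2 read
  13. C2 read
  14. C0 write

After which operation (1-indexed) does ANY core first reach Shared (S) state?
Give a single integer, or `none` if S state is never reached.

Answer: 6

Derivation:
Op 1: C2 write [C2 write: invalidate none -> C2=M] -> [I,I,M]
Op 2: C0 write [C0 write: invalidate ['C2=M'] -> C0=M] -> [M,I,I]
Op 3: C2 write [C2 write: invalidate ['C0=M'] -> C2=M] -> [I,I,M]
Op 4: C2 read [C2 read: already in M, no change] -> [I,I,M]
Op 5: C1 write [C1 write: invalidate ['C2=M'] -> C1=M] -> [I,M,I]
Op 6: C0 read [C0 read from I: others=['C1=M'] -> C0=S, others downsized to S] -> [S,S,I]
  -> First S state at op 6; remaining ops need not be traced.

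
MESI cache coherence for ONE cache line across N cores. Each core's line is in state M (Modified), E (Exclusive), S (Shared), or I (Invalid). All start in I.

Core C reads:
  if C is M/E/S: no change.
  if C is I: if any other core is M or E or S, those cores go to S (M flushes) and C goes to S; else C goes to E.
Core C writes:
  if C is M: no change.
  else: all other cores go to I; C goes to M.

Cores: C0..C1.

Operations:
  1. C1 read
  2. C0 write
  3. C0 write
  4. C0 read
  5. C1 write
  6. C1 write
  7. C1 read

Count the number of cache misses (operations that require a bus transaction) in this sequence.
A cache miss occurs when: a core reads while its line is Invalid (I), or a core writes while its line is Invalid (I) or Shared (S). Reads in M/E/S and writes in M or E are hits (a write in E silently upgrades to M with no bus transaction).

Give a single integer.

Answer: 3

Derivation:
Op 1: C1 read [C1 read from I: no other sharers -> C1=E (exclusive)] -> [I,E] [MISS #1: read from I]
Op 2: C0 write [C0 write: invalidate ['C1=E'] -> C0=M] -> [M,I] [MISS #2: write from I]
Op 3: C0 write [C0 write: already M (modified), no change] -> [M,I] [hit: write from M]
Op 4: C0 read [C0 read: already in M, no change] -> [M,I] [hit: read from M]
Op 5: C1 write [C1 write: invalidate ['C0=M'] -> C1=M] -> [I,M] [MISS #3: write from I]
Op 6: C1 write [C1 write: already M (modified), no change] -> [I,M] [hit: write from M]
Op 7: C1 read [C1 read: already in M, no change] -> [I,M] [hit: read from M]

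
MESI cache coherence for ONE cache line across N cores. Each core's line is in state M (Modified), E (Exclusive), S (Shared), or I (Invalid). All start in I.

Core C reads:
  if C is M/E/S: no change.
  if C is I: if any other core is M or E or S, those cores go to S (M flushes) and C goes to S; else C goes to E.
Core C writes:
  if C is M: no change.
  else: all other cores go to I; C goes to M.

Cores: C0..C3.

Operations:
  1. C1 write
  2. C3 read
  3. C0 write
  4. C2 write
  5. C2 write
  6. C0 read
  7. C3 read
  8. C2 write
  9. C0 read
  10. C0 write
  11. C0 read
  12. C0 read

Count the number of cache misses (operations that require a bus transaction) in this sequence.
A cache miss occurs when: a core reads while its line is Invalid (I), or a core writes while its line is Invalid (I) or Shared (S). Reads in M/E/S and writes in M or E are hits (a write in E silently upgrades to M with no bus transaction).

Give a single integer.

Answer: 9

Derivation:
Op 1: C1 write [C1 write: invalidate none -> C1=M] -> [I,M,I,I] [MISS #1: write from I]
Op 2: C3 read [C3 read from I: others=['C1=M'] -> C3=S, others downsized to S] -> [I,S,I,S] [MISS #2: read from I]
Op 3: C0 write [C0 write: invalidate ['C1=S', 'C3=S'] -> C0=M] -> [M,I,I,I] [MISS #3: write from I]
Op 4: C2 write [C2 write: invalidate ['C0=M'] -> C2=M] -> [I,I,M,I] [MISS #4: write from I]
Op 5: C2 write [C2 write: already M (modified), no change] -> [I,I,M,I] [hit: write from M]
Op 6: C0 read [C0 read from I: others=['C2=M'] -> C0=S, others downsized to S] -> [S,I,S,I] [MISS #5: read from I]
Op 7: C3 read [C3 read from I: others=['C0=S', 'C2=S'] -> C3=S, others downsized to S] -> [S,I,S,S] [MISS #6: read from I]
Op 8: C2 write [C2 write: invalidate ['C0=S', 'C3=S'] -> C2=M] -> [I,I,M,I] [MISS #7: write from S]
Op 9: C0 read [C0 read from I: others=['C2=M'] -> C0=S, others downsized to S] -> [S,I,S,I] [MISS #8: read from I]
Op 10: C0 write [C0 write: invalidate ['C2=S'] -> C0=M] -> [M,I,I,I] [MISS #9: write from S]
Op 11: C0 read [C0 read: already in M, no change] -> [M,I,I,I] [hit: read from M]
Op 12: C0 read [C0 read: already in M, no change] -> [M,I,I,I] [hit: read from M]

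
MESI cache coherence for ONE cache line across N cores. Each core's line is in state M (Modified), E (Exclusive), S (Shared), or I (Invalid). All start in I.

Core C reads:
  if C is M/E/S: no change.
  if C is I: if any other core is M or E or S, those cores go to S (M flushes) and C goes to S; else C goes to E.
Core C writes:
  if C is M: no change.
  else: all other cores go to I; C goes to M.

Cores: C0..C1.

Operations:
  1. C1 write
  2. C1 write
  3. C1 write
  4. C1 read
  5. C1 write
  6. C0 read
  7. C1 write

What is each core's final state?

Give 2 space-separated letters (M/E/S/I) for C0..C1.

Op 1: C1 write [C1 write: invalidate none -> C1=M] -> [I,M]
Op 2: C1 write [C1 write: already M (modified), no change] -> [I,M]
Op 3: C1 write [C1 write: already M (modified), no change] -> [I,M]
Op 4: C1 read [C1 read: already in M, no change] -> [I,M]
Op 5: C1 write [C1 write: already M (modified), no change] -> [I,M]
Op 6: C0 read [C0 read from I: others=['C1=M'] -> C0=S, others downsized to S] -> [S,S]
Op 7: C1 write [C1 write: invalidate ['C0=S'] -> C1=M] -> [I,M]

Answer: I M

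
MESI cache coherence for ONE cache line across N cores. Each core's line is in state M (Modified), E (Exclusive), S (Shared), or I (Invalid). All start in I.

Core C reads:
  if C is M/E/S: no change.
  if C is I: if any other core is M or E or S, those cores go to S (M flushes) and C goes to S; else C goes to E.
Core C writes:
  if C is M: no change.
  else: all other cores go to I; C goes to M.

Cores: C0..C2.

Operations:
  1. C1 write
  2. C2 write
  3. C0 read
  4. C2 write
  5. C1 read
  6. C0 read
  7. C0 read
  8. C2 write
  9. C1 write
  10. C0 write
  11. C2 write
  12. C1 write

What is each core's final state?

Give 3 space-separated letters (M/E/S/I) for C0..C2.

Op 1: C1 write [C1 write: invalidate none -> C1=M] -> [I,M,I]
Op 2: C2 write [C2 write: invalidate ['C1=M'] -> C2=M] -> [I,I,M]
Op 3: C0 read [C0 read from I: others=['C2=M'] -> C0=S, others downsized to S] -> [S,I,S]
Op 4: C2 write [C2 write: invalidate ['C0=S'] -> C2=M] -> [I,I,M]
Op 5: C1 read [C1 read from I: others=['C2=M'] -> C1=S, others downsized to S] -> [I,S,S]
Op 6: C0 read [C0 read from I: others=['C1=S', 'C2=S'] -> C0=S, others downsized to S] -> [S,S,S]
Op 7: C0 read [C0 read: already in S, no change] -> [S,S,S]
Op 8: C2 write [C2 write: invalidate ['C0=S', 'C1=S'] -> C2=M] -> [I,I,M]
Op 9: C1 write [C1 write: invalidate ['C2=M'] -> C1=M] -> [I,M,I]
Op 10: C0 write [C0 write: invalidate ['C1=M'] -> C0=M] -> [M,I,I]
Op 11: C2 write [C2 write: invalidate ['C0=M'] -> C2=M] -> [I,I,M]
Op 12: C1 write [C1 write: invalidate ['C2=M'] -> C1=M] -> [I,M,I]

Answer: I M I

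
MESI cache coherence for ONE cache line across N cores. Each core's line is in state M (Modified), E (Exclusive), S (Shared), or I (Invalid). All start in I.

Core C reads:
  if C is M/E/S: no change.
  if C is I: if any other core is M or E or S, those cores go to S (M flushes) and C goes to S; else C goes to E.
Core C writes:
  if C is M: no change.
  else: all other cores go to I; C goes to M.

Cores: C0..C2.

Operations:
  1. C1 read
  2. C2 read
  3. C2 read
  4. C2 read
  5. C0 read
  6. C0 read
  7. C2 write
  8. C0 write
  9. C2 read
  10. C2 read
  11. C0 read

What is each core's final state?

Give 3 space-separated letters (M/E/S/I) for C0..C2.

Answer: S I S

Derivation:
Op 1: C1 read [C1 read from I: no other sharers -> C1=E (exclusive)] -> [I,E,I]
Op 2: C2 read [C2 read from I: others=['C1=E'] -> C2=S, others downsized to S] -> [I,S,S]
Op 3: C2 read [C2 read: already in S, no change] -> [I,S,S]
Op 4: C2 read [C2 read: already in S, no change] -> [I,S,S]
Op 5: C0 read [C0 read from I: others=['C1=S', 'C2=S'] -> C0=S, others downsized to S] -> [S,S,S]
Op 6: C0 read [C0 read: already in S, no change] -> [S,S,S]
Op 7: C2 write [C2 write: invalidate ['C0=S', 'C1=S'] -> C2=M] -> [I,I,M]
Op 8: C0 write [C0 write: invalidate ['C2=M'] -> C0=M] -> [M,I,I]
Op 9: C2 read [C2 read from I: others=['C0=M'] -> C2=S, others downsized to S] -> [S,I,S]
Op 10: C2 read [C2 read: already in S, no change] -> [S,I,S]
Op 11: C0 read [C0 read: already in S, no change] -> [S,I,S]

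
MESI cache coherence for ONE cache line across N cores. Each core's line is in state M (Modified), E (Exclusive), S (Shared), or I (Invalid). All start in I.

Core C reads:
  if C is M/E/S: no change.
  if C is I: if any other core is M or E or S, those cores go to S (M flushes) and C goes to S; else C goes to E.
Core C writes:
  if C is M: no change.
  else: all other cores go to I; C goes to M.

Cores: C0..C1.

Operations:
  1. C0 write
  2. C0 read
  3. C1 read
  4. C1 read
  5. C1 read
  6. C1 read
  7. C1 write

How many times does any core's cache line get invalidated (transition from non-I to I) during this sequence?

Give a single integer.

Answer: 1

Derivation:
Op 1: C0 write [C0 write: invalidate none -> C0=M] -> [M,I] (invalidations this op: 0; running total: 0)
Op 2: C0 read [C0 read: already in M, no change] -> [M,I] (invalidations this op: 0; running total: 0)
Op 3: C1 read [C1 read from I: others=['C0=M'] -> C1=S, others downsized to S] -> [S,S] (invalidations this op: 0; running total: 0)
Op 4: C1 read [C1 read: already in S, no change] -> [S,S] (invalidations this op: 0; running total: 0)
Op 5: C1 read [C1 read: already in S, no change] -> [S,S] (invalidations this op: 0; running total: 0)
Op 6: C1 read [C1 read: already in S, no change] -> [S,S] (invalidations this op: 0; running total: 0)
Op 7: C1 write [C1 write: invalidate ['C0=S'] -> C1=M] -> [I,M] (invalidations this op: 1; running total: 1)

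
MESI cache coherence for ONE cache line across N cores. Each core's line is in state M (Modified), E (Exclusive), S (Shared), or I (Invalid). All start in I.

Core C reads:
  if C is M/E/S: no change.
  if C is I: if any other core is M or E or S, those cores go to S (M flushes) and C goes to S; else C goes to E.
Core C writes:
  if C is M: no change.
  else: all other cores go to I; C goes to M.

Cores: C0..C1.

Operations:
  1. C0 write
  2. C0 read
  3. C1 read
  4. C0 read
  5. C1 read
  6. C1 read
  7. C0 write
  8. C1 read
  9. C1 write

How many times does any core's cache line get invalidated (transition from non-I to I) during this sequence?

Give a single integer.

Op 1: C0 write [C0 write: invalidate none -> C0=M] -> [M,I] (invalidations this op: 0; running total: 0)
Op 2: C0 read [C0 read: already in M, no change] -> [M,I] (invalidations this op: 0; running total: 0)
Op 3: C1 read [C1 read from I: others=['C0=M'] -> C1=S, others downsized to S] -> [S,S] (invalidations this op: 0; running total: 0)
Op 4: C0 read [C0 read: already in S, no change] -> [S,S] (invalidations this op: 0; running total: 0)
Op 5: C1 read [C1 read: already in S, no change] -> [S,S] (invalidations this op: 0; running total: 0)
Op 6: C1 read [C1 read: already in S, no change] -> [S,S] (invalidations this op: 0; running total: 0)
Op 7: C0 write [C0 write: invalidate ['C1=S'] -> C0=M] -> [M,I] (invalidations this op: 1; running total: 1)
Op 8: C1 read [C1 read from I: others=['C0=M'] -> C1=S, others downsized to S] -> [S,S] (invalidations this op: 0; running total: 1)
Op 9: C1 write [C1 write: invalidate ['C0=S'] -> C1=M] -> [I,M] (invalidations this op: 1; running total: 2)

Answer: 2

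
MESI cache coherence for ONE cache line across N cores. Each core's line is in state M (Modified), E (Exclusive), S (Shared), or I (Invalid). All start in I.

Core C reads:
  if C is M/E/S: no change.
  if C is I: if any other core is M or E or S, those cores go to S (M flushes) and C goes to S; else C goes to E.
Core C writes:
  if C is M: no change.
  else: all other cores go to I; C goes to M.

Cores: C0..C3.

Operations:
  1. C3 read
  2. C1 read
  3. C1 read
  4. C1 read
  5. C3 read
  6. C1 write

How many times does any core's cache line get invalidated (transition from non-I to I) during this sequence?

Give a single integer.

Op 1: C3 read [C3 read from I: no other sharers -> C3=E (exclusive)] -> [I,I,I,E] (invalidations this op: 0; running total: 0)
Op 2: C1 read [C1 read from I: others=['C3=E'] -> C1=S, others downsized to S] -> [I,S,I,S] (invalidations this op: 0; running total: 0)
Op 3: C1 read [C1 read: already in S, no change] -> [I,S,I,S] (invalidations this op: 0; running total: 0)
Op 4: C1 read [C1 read: already in S, no change] -> [I,S,I,S] (invalidations this op: 0; running total: 0)
Op 5: C3 read [C3 read: already in S, no change] -> [I,S,I,S] (invalidations this op: 0; running total: 0)
Op 6: C1 write [C1 write: invalidate ['C3=S'] -> C1=M] -> [I,M,I,I] (invalidations this op: 1; running total: 1)

Answer: 1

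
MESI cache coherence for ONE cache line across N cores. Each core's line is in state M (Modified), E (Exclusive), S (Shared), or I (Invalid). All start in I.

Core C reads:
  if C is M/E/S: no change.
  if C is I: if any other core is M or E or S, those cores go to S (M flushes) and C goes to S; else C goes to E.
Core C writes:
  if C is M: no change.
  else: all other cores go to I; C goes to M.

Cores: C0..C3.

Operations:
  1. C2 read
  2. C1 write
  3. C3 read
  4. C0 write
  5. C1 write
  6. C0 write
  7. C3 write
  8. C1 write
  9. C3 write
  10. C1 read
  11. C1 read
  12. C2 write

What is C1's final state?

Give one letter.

Op 1: C2 read [C2 read from I: no other sharers -> C2=E (exclusive)] -> [I,I,E,I]
Op 2: C1 write [C1 write: invalidate ['C2=E'] -> C1=M] -> [I,M,I,I]
Op 3: C3 read [C3 read from I: others=['C1=M'] -> C3=S, others downsized to S] -> [I,S,I,S]
Op 4: C0 write [C0 write: invalidate ['C1=S', 'C3=S'] -> C0=M] -> [M,I,I,I]
Op 5: C1 write [C1 write: invalidate ['C0=M'] -> C1=M] -> [I,M,I,I]
Op 6: C0 write [C0 write: invalidate ['C1=M'] -> C0=M] -> [M,I,I,I]
Op 7: C3 write [C3 write: invalidate ['C0=M'] -> C3=M] -> [I,I,I,M]
Op 8: C1 write [C1 write: invalidate ['C3=M'] -> C1=M] -> [I,M,I,I]
Op 9: C3 write [C3 write: invalidate ['C1=M'] -> C3=M] -> [I,I,I,M]
Op 10: C1 read [C1 read from I: others=['C3=M'] -> C1=S, others downsized to S] -> [I,S,I,S]
Op 11: C1 read [C1 read: already in S, no change] -> [I,S,I,S]
Op 12: C2 write [C2 write: invalidate ['C1=S', 'C3=S'] -> C2=M] -> [I,I,M,I]

Answer: I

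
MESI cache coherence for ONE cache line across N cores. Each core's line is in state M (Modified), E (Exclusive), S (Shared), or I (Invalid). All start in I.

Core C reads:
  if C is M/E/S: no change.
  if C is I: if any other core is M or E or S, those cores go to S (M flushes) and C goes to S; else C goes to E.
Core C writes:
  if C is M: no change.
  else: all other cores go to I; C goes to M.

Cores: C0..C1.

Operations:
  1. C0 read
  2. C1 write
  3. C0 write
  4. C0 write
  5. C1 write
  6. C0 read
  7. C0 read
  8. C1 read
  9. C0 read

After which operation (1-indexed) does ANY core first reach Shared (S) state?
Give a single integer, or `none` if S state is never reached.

Answer: 6

Derivation:
Op 1: C0 read [C0 read from I: no other sharers -> C0=E (exclusive)] -> [E,I]
Op 2: C1 write [C1 write: invalidate ['C0=E'] -> C1=M] -> [I,M]
Op 3: C0 write [C0 write: invalidate ['C1=M'] -> C0=M] -> [M,I]
Op 4: C0 write [C0 write: already M (modified), no change] -> [M,I]
Op 5: C1 write [C1 write: invalidate ['C0=M'] -> C1=M] -> [I,M]
Op 6: C0 read [C0 read from I: others=['C1=M'] -> C0=S, others downsized to S] -> [S,S]
  -> First S state at op 6; remaining ops need not be traced.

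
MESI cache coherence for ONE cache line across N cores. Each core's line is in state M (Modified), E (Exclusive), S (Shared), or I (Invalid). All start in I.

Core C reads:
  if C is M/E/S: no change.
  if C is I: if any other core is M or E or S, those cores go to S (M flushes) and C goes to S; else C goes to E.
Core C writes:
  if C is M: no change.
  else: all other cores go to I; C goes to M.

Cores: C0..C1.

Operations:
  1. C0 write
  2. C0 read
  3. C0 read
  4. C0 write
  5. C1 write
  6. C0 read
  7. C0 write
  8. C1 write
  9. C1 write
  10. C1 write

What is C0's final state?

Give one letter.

Op 1: C0 write [C0 write: invalidate none -> C0=M] -> [M,I]
Op 2: C0 read [C0 read: already in M, no change] -> [M,I]
Op 3: C0 read [C0 read: already in M, no change] -> [M,I]
Op 4: C0 write [C0 write: already M (modified), no change] -> [M,I]
Op 5: C1 write [C1 write: invalidate ['C0=M'] -> C1=M] -> [I,M]
Op 6: C0 read [C0 read from I: others=['C1=M'] -> C0=S, others downsized to S] -> [S,S]
Op 7: C0 write [C0 write: invalidate ['C1=S'] -> C0=M] -> [M,I]
Op 8: C1 write [C1 write: invalidate ['C0=M'] -> C1=M] -> [I,M]
Op 9: C1 write [C1 write: already M (modified), no change] -> [I,M]
Op 10: C1 write [C1 write: already M (modified), no change] -> [I,M]

Answer: I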